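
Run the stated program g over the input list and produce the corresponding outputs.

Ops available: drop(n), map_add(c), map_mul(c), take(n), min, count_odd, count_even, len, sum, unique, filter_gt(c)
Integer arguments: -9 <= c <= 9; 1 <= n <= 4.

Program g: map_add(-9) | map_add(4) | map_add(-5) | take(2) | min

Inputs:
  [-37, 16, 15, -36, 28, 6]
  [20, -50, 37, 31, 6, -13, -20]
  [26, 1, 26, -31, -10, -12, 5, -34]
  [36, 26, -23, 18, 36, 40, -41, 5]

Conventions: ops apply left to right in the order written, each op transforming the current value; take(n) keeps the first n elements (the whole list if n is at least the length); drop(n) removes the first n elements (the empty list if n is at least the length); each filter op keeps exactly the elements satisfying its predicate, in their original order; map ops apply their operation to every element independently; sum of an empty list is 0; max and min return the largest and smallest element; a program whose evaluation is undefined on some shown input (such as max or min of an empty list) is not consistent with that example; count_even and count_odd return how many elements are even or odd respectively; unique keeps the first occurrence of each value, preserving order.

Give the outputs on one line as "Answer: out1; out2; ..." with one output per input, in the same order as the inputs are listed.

-47; -60; -9; 16

Execution, op by op:
  [-37, 16, 15, -36, 28, 6] -> [-46, 7, 6, -45, 19, -3] -> [-42, 11, 10, -41, 23, 1] -> [-47, 6, 5, -46, 18, -4] -> [-47, 6] -> -47
  [20, -50, 37, 31, 6, -13, -20] -> [11, -59, 28, 22, -3, -22, -29] -> [15, -55, 32, 26, 1, -18, -25] -> [10, -60, 27, 21, -4, -23, -30] -> [10, -60] -> -60
  [26, 1, 26, -31, -10, -12, 5, -34] -> [17, -8, 17, -40, -19, -21, -4, -43] -> [21, -4, 21, -36, -15, -17, 0, -39] -> [16, -9, 16, -41, -20, -22, -5, -44] -> [16, -9] -> -9
  [36, 26, -23, 18, 36, 40, -41, 5] -> [27, 17, -32, 9, 27, 31, -50, -4] -> [31, 21, -28, 13, 31, 35, -46, 0] -> [26, 16, -33, 8, 26, 30, -51, -5] -> [26, 16] -> 16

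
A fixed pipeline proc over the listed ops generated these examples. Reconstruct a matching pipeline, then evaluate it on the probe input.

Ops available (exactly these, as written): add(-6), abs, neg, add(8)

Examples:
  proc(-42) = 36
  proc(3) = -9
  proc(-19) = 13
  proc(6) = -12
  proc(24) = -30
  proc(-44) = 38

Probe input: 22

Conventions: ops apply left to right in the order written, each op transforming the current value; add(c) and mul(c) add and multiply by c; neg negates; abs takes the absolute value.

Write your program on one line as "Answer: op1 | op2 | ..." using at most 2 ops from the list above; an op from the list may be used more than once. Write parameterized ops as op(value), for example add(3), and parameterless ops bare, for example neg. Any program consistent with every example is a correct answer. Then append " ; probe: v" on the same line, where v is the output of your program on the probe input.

neg | add(-6) ; probe: -28

Check, running the answer program on each example:
  -42 -> 42 -> 36
  3 -> -3 -> -9
  -19 -> 19 -> 13
  6 -> -6 -> -12
  24 -> -24 -> -30
  -44 -> 44 -> 38
  probe: 22 -> -22 -> -28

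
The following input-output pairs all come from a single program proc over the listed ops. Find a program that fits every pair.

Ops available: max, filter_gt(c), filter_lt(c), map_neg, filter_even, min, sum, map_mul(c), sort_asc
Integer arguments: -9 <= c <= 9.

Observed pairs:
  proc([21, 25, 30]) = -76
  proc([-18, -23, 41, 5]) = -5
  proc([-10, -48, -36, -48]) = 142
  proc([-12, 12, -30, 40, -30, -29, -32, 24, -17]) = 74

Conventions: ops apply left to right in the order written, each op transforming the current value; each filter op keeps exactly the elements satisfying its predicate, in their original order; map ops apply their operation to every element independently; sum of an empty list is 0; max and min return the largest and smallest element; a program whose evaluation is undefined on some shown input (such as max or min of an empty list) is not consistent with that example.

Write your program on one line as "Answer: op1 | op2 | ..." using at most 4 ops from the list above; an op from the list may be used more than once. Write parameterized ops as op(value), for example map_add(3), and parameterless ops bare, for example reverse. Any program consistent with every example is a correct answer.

map_neg | sort_asc | sum

Check, running the answer program on each example:
  [21, 25, 30] -> [-21, -25, -30] -> [-30, -25, -21] -> -76
  [-18, -23, 41, 5] -> [18, 23, -41, -5] -> [-41, -5, 18, 23] -> -5
  [-10, -48, -36, -48] -> [10, 48, 36, 48] -> [10, 36, 48, 48] -> 142
  [-12, 12, -30, 40, -30, -29, -32, 24, -17] -> [12, -12, 30, -40, 30, 29, 32, -24, 17] -> [-40, -24, -12, 12, 17, 29, 30, 30, 32] -> 74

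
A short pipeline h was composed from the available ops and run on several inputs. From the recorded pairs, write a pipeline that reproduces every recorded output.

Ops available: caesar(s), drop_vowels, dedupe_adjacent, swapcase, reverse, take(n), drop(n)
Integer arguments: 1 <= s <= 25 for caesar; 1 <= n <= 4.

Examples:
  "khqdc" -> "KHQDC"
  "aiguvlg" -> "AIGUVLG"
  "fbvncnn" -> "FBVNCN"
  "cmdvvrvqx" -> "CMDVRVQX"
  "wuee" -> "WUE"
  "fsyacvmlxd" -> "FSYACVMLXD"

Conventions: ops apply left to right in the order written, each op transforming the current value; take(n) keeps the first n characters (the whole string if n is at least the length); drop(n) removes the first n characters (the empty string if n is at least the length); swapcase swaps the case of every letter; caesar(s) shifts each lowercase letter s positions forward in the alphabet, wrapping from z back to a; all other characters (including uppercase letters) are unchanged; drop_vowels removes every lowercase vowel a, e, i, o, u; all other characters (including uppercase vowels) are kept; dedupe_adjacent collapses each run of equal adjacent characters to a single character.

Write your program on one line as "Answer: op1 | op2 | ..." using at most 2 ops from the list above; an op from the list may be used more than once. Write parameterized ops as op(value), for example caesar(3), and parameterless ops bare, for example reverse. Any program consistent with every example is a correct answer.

swapcase | dedupe_adjacent

Check, running the answer program on each example:
  "khqdc" -> "KHQDC" -> "KHQDC"
  "aiguvlg" -> "AIGUVLG" -> "AIGUVLG"
  "fbvncnn" -> "FBVNCNN" -> "FBVNCN"
  "cmdvvrvqx" -> "CMDVVRVQX" -> "CMDVRVQX"
  "wuee" -> "WUEE" -> "WUE"
  "fsyacvmlxd" -> "FSYACVMLXD" -> "FSYACVMLXD"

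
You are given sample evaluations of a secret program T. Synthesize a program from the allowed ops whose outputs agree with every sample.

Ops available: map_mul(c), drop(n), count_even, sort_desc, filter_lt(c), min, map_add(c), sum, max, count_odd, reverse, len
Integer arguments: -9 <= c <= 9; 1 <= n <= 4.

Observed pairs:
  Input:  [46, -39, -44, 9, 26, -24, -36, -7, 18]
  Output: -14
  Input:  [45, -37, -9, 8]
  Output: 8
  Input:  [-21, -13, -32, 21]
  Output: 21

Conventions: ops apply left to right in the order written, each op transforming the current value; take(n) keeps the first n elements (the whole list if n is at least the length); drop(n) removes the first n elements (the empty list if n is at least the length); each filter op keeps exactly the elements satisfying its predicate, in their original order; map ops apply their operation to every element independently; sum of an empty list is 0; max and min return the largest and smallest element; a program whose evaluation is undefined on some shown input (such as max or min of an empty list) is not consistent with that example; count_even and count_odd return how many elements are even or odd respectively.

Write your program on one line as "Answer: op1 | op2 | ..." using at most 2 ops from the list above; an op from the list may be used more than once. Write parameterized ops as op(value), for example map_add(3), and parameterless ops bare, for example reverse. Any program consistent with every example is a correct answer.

drop(3) | sum

Check, running the answer program on each example:
  [46, -39, -44, 9, 26, -24, -36, -7, 18] -> [9, 26, -24, -36, -7, 18] -> -14
  [45, -37, -9, 8] -> [8] -> 8
  [-21, -13, -32, 21] -> [21] -> 21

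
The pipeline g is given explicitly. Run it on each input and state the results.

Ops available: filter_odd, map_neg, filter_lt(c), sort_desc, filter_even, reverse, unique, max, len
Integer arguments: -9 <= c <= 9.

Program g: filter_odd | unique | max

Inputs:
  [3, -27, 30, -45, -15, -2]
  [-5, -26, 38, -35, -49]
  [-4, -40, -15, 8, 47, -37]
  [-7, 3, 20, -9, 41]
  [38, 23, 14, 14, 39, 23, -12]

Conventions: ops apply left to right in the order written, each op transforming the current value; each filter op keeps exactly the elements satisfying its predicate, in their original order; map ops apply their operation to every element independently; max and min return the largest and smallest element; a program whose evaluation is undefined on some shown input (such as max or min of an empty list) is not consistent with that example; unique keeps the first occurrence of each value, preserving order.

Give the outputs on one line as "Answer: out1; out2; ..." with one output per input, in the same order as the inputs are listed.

3; -5; 47; 41; 39

Execution, op by op:
  [3, -27, 30, -45, -15, -2] -> [3, -27, -45, -15] -> [3, -27, -45, -15] -> 3
  [-5, -26, 38, -35, -49] -> [-5, -35, -49] -> [-5, -35, -49] -> -5
  [-4, -40, -15, 8, 47, -37] -> [-15, 47, -37] -> [-15, 47, -37] -> 47
  [-7, 3, 20, -9, 41] -> [-7, 3, -9, 41] -> [-7, 3, -9, 41] -> 41
  [38, 23, 14, 14, 39, 23, -12] -> [23, 39, 23] -> [23, 39] -> 39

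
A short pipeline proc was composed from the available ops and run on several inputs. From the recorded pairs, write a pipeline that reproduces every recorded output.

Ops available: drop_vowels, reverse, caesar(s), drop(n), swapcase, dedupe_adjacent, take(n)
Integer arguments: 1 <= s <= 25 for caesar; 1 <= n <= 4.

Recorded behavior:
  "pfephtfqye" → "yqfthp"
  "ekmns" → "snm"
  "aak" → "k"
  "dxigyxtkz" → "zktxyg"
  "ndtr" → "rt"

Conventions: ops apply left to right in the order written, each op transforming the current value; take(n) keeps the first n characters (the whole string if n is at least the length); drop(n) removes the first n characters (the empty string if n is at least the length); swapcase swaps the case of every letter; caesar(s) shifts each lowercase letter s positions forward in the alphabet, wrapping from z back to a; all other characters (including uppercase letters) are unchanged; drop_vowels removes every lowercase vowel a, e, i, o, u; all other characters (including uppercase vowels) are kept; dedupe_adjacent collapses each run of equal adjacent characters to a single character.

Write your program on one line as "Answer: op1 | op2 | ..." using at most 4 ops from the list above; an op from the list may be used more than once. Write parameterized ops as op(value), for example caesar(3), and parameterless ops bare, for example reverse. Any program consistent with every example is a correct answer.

drop(2) | drop_vowels | reverse

Check, running the answer program on each example:
  "pfephtfqye" -> "ephtfqye" -> "phtfqy" -> "yqfthp"
  "ekmns" -> "mns" -> "mns" -> "snm"
  "aak" -> "k" -> "k" -> "k"
  "dxigyxtkz" -> "igyxtkz" -> "gyxtkz" -> "zktxyg"
  "ndtr" -> "tr" -> "tr" -> "rt"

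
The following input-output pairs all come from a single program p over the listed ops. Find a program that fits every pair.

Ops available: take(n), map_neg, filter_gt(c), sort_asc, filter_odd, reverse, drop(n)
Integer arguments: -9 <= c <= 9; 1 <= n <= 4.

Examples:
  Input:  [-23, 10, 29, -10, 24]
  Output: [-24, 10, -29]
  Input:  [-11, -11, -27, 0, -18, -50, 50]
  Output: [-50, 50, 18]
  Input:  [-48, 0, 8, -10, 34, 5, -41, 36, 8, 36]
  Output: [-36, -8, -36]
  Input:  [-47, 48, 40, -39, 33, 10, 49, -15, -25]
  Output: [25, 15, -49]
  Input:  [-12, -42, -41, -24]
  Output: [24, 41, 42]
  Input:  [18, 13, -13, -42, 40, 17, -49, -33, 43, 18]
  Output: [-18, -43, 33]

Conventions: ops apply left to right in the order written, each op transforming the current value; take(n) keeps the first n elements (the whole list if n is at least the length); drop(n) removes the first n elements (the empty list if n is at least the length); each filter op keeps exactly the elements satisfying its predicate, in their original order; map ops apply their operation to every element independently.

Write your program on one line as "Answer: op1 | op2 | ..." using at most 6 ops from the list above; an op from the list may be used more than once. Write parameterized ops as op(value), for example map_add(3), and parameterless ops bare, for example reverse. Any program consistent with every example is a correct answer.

drop(1) | reverse | map_neg | take(4) | take(3)

Check, running the answer program on each example:
  [-23, 10, 29, -10, 24] -> [10, 29, -10, 24] -> [24, -10, 29, 10] -> [-24, 10, -29, -10] -> [-24, 10, -29, -10] -> [-24, 10, -29]
  [-11, -11, -27, 0, -18, -50, 50] -> [-11, -27, 0, -18, -50, 50] -> [50, -50, -18, 0, -27, -11] -> [-50, 50, 18, 0, 27, 11] -> [-50, 50, 18, 0] -> [-50, 50, 18]
  [-48, 0, 8, -10, 34, 5, -41, 36, 8, 36] -> [0, 8, -10, 34, 5, -41, 36, 8, 36] -> [36, 8, 36, -41, 5, 34, -10, 8, 0] -> [-36, -8, -36, 41, -5, -34, 10, -8, 0] -> [-36, -8, -36, 41] -> [-36, -8, -36]
  [-47, 48, 40, -39, 33, 10, 49, -15, -25] -> [48, 40, -39, 33, 10, 49, -15, -25] -> [-25, -15, 49, 10, 33, -39, 40, 48] -> [25, 15, -49, -10, -33, 39, -40, -48] -> [25, 15, -49, -10] -> [25, 15, -49]
  [-12, -42, -41, -24] -> [-42, -41, -24] -> [-24, -41, -42] -> [24, 41, 42] -> [24, 41, 42] -> [24, 41, 42]
  [18, 13, -13, -42, 40, 17, -49, -33, 43, 18] -> [13, -13, -42, 40, 17, -49, -33, 43, 18] -> [18, 43, -33, -49, 17, 40, -42, -13, 13] -> [-18, -43, 33, 49, -17, -40, 42, 13, -13] -> [-18, -43, 33, 49] -> [-18, -43, 33]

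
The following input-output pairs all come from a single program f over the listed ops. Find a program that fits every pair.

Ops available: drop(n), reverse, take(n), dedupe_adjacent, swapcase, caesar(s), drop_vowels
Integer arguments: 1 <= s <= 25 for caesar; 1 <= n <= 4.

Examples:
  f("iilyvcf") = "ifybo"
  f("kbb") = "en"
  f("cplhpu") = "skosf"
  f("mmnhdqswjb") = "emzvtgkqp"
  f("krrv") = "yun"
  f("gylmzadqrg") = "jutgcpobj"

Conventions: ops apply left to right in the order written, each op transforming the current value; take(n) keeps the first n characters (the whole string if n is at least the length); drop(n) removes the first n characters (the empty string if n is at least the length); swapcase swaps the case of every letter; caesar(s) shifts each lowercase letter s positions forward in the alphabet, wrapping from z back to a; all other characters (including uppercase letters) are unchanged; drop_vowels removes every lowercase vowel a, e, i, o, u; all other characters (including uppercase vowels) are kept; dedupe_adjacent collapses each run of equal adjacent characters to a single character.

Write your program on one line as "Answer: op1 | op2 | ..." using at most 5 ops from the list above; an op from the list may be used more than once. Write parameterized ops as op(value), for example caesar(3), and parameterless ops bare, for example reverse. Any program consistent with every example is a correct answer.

drop_vowels | reverse | dedupe_adjacent | caesar(22) | caesar(7)

Check, running the answer program on each example:
  "iilyvcf" -> "lyvcf" -> "fcvyl" -> "fcvyl" -> "byruh" -> "ifybo"
  "kbb" -> "kbb" -> "bbk" -> "bk" -> "xg" -> "en"
  "cplhpu" -> "cplhp" -> "phlpc" -> "phlpc" -> "ldhly" -> "skosf"
  "mmnhdqswjb" -> "mmnhdqswjb" -> "bjwsqdhnmm" -> "bjwsqdhnm" -> "xfsomzdji" -> "emzvtgkqp"
  "krrv" -> "krrv" -> "vrrk" -> "vrk" -> "rng" -> "yun"
  "gylmzadqrg" -> "gylmzdqrg" -> "grqdzmlyg" -> "grqdzmlyg" -> "cnmzvihuc" -> "jutgcpobj"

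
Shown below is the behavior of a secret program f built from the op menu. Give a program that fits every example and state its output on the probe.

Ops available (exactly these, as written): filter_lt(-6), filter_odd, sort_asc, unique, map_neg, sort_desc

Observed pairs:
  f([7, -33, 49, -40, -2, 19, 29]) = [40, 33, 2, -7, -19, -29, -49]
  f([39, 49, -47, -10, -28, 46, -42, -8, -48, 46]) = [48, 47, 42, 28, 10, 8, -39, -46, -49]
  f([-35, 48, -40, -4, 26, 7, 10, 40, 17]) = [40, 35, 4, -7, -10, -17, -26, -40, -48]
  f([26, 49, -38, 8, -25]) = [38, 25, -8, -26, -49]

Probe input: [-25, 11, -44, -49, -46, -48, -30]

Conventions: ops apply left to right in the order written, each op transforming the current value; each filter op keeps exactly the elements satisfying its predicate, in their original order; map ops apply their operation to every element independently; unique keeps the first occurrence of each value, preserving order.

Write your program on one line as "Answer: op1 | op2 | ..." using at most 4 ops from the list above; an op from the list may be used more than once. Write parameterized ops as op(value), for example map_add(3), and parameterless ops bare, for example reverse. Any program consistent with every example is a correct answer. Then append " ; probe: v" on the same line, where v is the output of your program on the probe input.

sort_asc | unique | map_neg ; probe: [49, 48, 46, 44, 30, 25, -11]

Check, running the answer program on each example:
  [7, -33, 49, -40, -2, 19, 29] -> [-40, -33, -2, 7, 19, 29, 49] -> [-40, -33, -2, 7, 19, 29, 49] -> [40, 33, 2, -7, -19, -29, -49]
  [39, 49, -47, -10, -28, 46, -42, -8, -48, 46] -> [-48, -47, -42, -28, -10, -8, 39, 46, 46, 49] -> [-48, -47, -42, -28, -10, -8, 39, 46, 49] -> [48, 47, 42, 28, 10, 8, -39, -46, -49]
  [-35, 48, -40, -4, 26, 7, 10, 40, 17] -> [-40, -35, -4, 7, 10, 17, 26, 40, 48] -> [-40, -35, -4, 7, 10, 17, 26, 40, 48] -> [40, 35, 4, -7, -10, -17, -26, -40, -48]
  [26, 49, -38, 8, -25] -> [-38, -25, 8, 26, 49] -> [-38, -25, 8, 26, 49] -> [38, 25, -8, -26, -49]
  probe: [-25, 11, -44, -49, -46, -48, -30] -> [-49, -48, -46, -44, -30, -25, 11] -> [-49, -48, -46, -44, -30, -25, 11] -> [49, 48, 46, 44, 30, 25, -11]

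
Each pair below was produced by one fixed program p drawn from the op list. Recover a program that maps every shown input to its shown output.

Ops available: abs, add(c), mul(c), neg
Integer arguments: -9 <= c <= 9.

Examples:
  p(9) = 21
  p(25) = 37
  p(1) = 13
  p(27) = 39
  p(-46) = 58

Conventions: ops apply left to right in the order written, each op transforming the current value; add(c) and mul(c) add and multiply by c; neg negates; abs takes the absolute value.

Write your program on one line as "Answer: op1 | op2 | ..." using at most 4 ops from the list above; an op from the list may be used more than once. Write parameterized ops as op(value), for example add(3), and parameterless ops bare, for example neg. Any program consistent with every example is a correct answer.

abs | add(5) | add(7)

Check, running the answer program on each example:
  9 -> 9 -> 14 -> 21
  25 -> 25 -> 30 -> 37
  1 -> 1 -> 6 -> 13
  27 -> 27 -> 32 -> 39
  -46 -> 46 -> 51 -> 58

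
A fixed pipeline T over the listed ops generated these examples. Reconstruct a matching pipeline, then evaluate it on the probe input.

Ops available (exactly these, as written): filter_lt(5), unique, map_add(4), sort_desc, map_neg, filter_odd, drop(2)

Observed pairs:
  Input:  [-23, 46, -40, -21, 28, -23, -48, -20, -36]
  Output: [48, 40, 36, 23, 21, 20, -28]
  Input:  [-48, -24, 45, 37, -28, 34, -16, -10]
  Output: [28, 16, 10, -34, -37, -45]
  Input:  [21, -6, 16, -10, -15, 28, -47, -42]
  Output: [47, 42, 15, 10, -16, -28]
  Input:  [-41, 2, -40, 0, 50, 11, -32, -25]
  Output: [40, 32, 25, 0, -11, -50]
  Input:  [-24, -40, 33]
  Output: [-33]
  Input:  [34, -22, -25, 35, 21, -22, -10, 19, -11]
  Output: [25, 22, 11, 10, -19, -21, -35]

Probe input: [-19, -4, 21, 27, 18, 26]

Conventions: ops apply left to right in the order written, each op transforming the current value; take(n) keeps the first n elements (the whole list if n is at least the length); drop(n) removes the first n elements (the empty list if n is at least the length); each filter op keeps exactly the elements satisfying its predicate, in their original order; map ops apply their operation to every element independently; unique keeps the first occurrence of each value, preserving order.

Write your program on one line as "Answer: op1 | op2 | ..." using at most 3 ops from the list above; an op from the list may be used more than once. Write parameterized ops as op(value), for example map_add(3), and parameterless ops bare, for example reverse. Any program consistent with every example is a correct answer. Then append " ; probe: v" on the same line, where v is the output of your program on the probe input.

drop(2) | map_neg | sort_desc ; probe: [-18, -21, -26, -27]

Check, running the answer program on each example:
  [-23, 46, -40, -21, 28, -23, -48, -20, -36] -> [-40, -21, 28, -23, -48, -20, -36] -> [40, 21, -28, 23, 48, 20, 36] -> [48, 40, 36, 23, 21, 20, -28]
  [-48, -24, 45, 37, -28, 34, -16, -10] -> [45, 37, -28, 34, -16, -10] -> [-45, -37, 28, -34, 16, 10] -> [28, 16, 10, -34, -37, -45]
  [21, -6, 16, -10, -15, 28, -47, -42] -> [16, -10, -15, 28, -47, -42] -> [-16, 10, 15, -28, 47, 42] -> [47, 42, 15, 10, -16, -28]
  [-41, 2, -40, 0, 50, 11, -32, -25] -> [-40, 0, 50, 11, -32, -25] -> [40, 0, -50, -11, 32, 25] -> [40, 32, 25, 0, -11, -50]
  [-24, -40, 33] -> [33] -> [-33] -> [-33]
  [34, -22, -25, 35, 21, -22, -10, 19, -11] -> [-25, 35, 21, -22, -10, 19, -11] -> [25, -35, -21, 22, 10, -19, 11] -> [25, 22, 11, 10, -19, -21, -35]
  probe: [-19, -4, 21, 27, 18, 26] -> [21, 27, 18, 26] -> [-21, -27, -18, -26] -> [-18, -21, -26, -27]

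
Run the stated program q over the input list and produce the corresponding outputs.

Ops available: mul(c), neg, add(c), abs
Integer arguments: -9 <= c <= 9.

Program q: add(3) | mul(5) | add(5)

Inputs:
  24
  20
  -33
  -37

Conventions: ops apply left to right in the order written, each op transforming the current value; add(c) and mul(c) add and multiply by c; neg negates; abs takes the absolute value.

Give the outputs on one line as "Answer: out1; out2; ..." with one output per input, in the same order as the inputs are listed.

140; 120; -145; -165

Execution, op by op:
  24 -> 27 -> 135 -> 140
  20 -> 23 -> 115 -> 120
  -33 -> -30 -> -150 -> -145
  -37 -> -34 -> -170 -> -165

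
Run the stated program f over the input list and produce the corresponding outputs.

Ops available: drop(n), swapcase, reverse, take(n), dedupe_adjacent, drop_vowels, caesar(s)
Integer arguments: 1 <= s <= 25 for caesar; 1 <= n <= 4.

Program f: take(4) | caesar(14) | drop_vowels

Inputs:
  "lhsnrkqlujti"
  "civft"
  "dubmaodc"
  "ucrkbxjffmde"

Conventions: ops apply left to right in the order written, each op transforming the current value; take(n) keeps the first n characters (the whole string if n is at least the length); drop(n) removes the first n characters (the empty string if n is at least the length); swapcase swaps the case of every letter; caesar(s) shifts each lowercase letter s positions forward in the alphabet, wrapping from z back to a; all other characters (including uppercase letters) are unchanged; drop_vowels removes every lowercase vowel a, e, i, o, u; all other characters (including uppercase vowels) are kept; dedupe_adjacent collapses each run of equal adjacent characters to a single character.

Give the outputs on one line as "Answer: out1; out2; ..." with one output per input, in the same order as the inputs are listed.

"zvgb"; "qwjt"; "rp"; "qfy"

Execution, op by op:
  "lhsnrkqlujti" -> "lhsn" -> "zvgb" -> "zvgb"
  "civft" -> "civf" -> "qwjt" -> "qwjt"
  "dubmaodc" -> "dubm" -> "ripa" -> "rp"
  "ucrkbxjffmde" -> "ucrk" -> "iqfy" -> "qfy"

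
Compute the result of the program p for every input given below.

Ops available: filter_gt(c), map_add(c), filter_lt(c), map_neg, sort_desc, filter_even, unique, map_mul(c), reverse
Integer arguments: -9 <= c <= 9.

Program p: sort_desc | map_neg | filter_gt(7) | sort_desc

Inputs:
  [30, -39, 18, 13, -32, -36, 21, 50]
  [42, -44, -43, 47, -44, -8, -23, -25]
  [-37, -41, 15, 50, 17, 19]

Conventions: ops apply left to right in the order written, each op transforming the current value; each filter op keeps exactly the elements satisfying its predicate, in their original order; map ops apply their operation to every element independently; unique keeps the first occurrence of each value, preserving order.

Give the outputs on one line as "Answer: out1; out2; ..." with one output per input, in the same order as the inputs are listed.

[39, 36, 32]; [44, 44, 43, 25, 23, 8]; [41, 37]

Execution, op by op:
  [30, -39, 18, 13, -32, -36, 21, 50] -> [50, 30, 21, 18, 13, -32, -36, -39] -> [-50, -30, -21, -18, -13, 32, 36, 39] -> [32, 36, 39] -> [39, 36, 32]
  [42, -44, -43, 47, -44, -8, -23, -25] -> [47, 42, -8, -23, -25, -43, -44, -44] -> [-47, -42, 8, 23, 25, 43, 44, 44] -> [8, 23, 25, 43, 44, 44] -> [44, 44, 43, 25, 23, 8]
  [-37, -41, 15, 50, 17, 19] -> [50, 19, 17, 15, -37, -41] -> [-50, -19, -17, -15, 37, 41] -> [37, 41] -> [41, 37]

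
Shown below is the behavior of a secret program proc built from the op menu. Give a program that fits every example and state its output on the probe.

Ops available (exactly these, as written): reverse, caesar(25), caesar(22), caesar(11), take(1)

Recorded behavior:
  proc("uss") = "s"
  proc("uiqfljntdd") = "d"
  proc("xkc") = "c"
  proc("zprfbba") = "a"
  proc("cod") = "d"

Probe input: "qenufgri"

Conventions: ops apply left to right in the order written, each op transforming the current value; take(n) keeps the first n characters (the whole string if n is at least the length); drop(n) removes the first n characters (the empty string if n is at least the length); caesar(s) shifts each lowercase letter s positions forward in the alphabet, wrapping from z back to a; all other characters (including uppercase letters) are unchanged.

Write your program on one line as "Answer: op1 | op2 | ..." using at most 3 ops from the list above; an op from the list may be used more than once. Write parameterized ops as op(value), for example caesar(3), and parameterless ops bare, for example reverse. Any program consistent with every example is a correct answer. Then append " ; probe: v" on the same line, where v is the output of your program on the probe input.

reverse | take(1) ; probe: "i"

Check, running the answer program on each example:
  "uss" -> "ssu" -> "s"
  "uiqfljntdd" -> "ddtnjlfqiu" -> "d"
  "xkc" -> "ckx" -> "c"
  "zprfbba" -> "abbfrpz" -> "a"
  "cod" -> "doc" -> "d"
  probe: "qenufgri" -> "irgfuneq" -> "i"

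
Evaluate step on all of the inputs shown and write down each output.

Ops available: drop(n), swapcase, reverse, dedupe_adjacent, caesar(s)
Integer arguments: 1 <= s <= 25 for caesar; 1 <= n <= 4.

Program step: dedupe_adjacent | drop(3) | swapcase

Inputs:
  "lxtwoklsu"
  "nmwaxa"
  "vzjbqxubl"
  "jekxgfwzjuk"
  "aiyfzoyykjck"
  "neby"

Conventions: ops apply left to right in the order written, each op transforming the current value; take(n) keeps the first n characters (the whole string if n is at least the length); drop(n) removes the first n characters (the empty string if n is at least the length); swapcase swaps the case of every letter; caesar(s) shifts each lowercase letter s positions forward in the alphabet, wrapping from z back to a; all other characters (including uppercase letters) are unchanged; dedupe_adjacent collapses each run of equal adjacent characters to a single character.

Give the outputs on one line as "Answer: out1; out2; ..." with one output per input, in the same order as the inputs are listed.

"WOKLSU"; "AXA"; "BQXUBL"; "XGFWZJUK"; "FZOYKJCK"; "Y"

Execution, op by op:
  "lxtwoklsu" -> "lxtwoklsu" -> "woklsu" -> "WOKLSU"
  "nmwaxa" -> "nmwaxa" -> "axa" -> "AXA"
  "vzjbqxubl" -> "vzjbqxubl" -> "bqxubl" -> "BQXUBL"
  "jekxgfwzjuk" -> "jekxgfwzjuk" -> "xgfwzjuk" -> "XGFWZJUK"
  "aiyfzoyykjck" -> "aiyfzoykjck" -> "fzoykjck" -> "FZOYKJCK"
  "neby" -> "neby" -> "y" -> "Y"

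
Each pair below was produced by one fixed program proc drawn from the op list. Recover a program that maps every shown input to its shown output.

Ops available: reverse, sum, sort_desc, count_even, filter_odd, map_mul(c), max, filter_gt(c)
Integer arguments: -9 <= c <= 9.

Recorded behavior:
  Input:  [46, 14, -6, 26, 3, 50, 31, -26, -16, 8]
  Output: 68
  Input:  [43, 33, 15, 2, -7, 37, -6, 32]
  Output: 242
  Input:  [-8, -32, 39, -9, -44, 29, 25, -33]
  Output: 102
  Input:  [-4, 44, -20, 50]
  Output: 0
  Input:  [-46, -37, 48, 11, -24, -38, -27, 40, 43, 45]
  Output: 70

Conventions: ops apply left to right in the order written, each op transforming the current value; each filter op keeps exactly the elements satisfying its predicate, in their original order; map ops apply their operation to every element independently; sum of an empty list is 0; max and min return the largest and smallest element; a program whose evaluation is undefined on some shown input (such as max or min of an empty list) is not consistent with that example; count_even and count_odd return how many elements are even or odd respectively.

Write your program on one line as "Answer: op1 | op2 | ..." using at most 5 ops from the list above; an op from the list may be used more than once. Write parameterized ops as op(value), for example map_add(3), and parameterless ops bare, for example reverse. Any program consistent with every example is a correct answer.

filter_odd | sort_desc | map_mul(2) | sum

Check, running the answer program on each example:
  [46, 14, -6, 26, 3, 50, 31, -26, -16, 8] -> [3, 31] -> [31, 3] -> [62, 6] -> 68
  [43, 33, 15, 2, -7, 37, -6, 32] -> [43, 33, 15, -7, 37] -> [43, 37, 33, 15, -7] -> [86, 74, 66, 30, -14] -> 242
  [-8, -32, 39, -9, -44, 29, 25, -33] -> [39, -9, 29, 25, -33] -> [39, 29, 25, -9, -33] -> [78, 58, 50, -18, -66] -> 102
  [-4, 44, -20, 50] -> [] -> [] -> [] -> 0
  [-46, -37, 48, 11, -24, -38, -27, 40, 43, 45] -> [-37, 11, -27, 43, 45] -> [45, 43, 11, -27, -37] -> [90, 86, 22, -54, -74] -> 70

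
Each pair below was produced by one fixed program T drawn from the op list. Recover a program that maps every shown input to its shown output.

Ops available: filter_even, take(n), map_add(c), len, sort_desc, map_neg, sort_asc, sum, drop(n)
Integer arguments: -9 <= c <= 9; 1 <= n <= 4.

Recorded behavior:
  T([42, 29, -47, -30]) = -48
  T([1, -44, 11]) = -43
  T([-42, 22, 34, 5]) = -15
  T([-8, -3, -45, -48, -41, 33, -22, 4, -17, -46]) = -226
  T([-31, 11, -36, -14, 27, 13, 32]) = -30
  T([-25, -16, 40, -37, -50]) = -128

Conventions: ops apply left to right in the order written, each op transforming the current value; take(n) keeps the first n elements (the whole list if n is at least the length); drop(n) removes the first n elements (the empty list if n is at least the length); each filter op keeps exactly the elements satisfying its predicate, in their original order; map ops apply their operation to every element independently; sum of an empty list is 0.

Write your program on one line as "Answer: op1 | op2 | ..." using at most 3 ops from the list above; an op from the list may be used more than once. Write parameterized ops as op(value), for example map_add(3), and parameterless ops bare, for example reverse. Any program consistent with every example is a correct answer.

sort_desc | drop(1) | sum

Check, running the answer program on each example:
  [42, 29, -47, -30] -> [42, 29, -30, -47] -> [29, -30, -47] -> -48
  [1, -44, 11] -> [11, 1, -44] -> [1, -44] -> -43
  [-42, 22, 34, 5] -> [34, 22, 5, -42] -> [22, 5, -42] -> -15
  [-8, -3, -45, -48, -41, 33, -22, 4, -17, -46] -> [33, 4, -3, -8, -17, -22, -41, -45, -46, -48] -> [4, -3, -8, -17, -22, -41, -45, -46, -48] -> -226
  [-31, 11, -36, -14, 27, 13, 32] -> [32, 27, 13, 11, -14, -31, -36] -> [27, 13, 11, -14, -31, -36] -> -30
  [-25, -16, 40, -37, -50] -> [40, -16, -25, -37, -50] -> [-16, -25, -37, -50] -> -128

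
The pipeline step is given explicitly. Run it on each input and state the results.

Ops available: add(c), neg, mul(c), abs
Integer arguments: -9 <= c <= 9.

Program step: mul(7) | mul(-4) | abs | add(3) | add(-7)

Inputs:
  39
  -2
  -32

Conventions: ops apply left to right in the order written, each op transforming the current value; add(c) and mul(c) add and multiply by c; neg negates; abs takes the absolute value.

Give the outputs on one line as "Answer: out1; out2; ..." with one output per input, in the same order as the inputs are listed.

Execution, op by op:
  39 -> 273 -> -1092 -> 1092 -> 1095 -> 1088
  -2 -> -14 -> 56 -> 56 -> 59 -> 52
  -32 -> -224 -> 896 -> 896 -> 899 -> 892

1088; 52; 892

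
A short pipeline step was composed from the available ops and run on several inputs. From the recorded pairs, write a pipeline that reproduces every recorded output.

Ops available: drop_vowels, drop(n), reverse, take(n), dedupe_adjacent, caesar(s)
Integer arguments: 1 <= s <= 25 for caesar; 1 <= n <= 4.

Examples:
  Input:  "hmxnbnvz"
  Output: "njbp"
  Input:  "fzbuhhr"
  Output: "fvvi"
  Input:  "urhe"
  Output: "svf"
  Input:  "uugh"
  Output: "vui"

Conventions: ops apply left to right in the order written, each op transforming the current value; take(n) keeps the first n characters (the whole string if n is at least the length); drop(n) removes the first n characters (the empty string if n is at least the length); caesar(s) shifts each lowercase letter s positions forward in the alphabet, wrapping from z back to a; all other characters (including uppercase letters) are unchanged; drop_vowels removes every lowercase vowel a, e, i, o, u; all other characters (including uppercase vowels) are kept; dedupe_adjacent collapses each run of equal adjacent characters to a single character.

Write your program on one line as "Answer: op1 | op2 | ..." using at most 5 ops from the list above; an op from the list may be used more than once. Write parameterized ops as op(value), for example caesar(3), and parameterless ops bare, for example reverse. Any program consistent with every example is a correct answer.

drop(1) | reverse | take(4) | caesar(14)

Check, running the answer program on each example:
  "hmxnbnvz" -> "mxnbnvz" -> "zvnbnxm" -> "zvnb" -> "njbp"
  "fzbuhhr" -> "zbuhhr" -> "rhhubz" -> "rhhu" -> "fvvi"
  "urhe" -> "rhe" -> "ehr" -> "ehr" -> "svf"
  "uugh" -> "ugh" -> "hgu" -> "hgu" -> "vui"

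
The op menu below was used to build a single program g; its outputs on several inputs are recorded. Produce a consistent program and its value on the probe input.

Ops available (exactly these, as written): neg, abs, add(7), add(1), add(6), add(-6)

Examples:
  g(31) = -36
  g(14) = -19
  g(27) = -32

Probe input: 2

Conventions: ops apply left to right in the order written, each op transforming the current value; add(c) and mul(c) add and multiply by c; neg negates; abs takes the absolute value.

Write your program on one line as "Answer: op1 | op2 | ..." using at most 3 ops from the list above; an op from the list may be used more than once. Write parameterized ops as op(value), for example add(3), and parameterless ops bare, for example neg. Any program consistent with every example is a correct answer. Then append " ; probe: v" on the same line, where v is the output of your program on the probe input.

add(6) | neg | add(1) ; probe: -7

Check, running the answer program on each example:
  31 -> 37 -> -37 -> -36
  14 -> 20 -> -20 -> -19
  27 -> 33 -> -33 -> -32
  probe: 2 -> 8 -> -8 -> -7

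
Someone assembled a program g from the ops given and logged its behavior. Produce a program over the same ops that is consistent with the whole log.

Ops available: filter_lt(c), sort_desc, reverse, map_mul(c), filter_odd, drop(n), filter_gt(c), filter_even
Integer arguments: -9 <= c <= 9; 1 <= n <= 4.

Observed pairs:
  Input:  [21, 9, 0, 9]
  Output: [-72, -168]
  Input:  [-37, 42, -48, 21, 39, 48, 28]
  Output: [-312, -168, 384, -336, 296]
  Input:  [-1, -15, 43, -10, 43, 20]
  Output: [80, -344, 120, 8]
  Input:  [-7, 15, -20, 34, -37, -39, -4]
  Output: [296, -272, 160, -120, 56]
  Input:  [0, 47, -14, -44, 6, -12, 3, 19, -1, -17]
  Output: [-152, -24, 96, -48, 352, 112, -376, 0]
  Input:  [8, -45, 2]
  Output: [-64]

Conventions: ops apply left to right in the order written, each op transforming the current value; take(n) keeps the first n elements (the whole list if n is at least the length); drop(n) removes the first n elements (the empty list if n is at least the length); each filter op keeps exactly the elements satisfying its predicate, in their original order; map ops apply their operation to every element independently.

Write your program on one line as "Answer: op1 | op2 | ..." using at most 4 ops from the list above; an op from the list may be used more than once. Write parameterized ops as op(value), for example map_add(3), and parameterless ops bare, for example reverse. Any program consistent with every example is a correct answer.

reverse | drop(2) | map_mul(-1) | map_mul(8)

Check, running the answer program on each example:
  [21, 9, 0, 9] -> [9, 0, 9, 21] -> [9, 21] -> [-9, -21] -> [-72, -168]
  [-37, 42, -48, 21, 39, 48, 28] -> [28, 48, 39, 21, -48, 42, -37] -> [39, 21, -48, 42, -37] -> [-39, -21, 48, -42, 37] -> [-312, -168, 384, -336, 296]
  [-1, -15, 43, -10, 43, 20] -> [20, 43, -10, 43, -15, -1] -> [-10, 43, -15, -1] -> [10, -43, 15, 1] -> [80, -344, 120, 8]
  [-7, 15, -20, 34, -37, -39, -4] -> [-4, -39, -37, 34, -20, 15, -7] -> [-37, 34, -20, 15, -7] -> [37, -34, 20, -15, 7] -> [296, -272, 160, -120, 56]
  [0, 47, -14, -44, 6, -12, 3, 19, -1, -17] -> [-17, -1, 19, 3, -12, 6, -44, -14, 47, 0] -> [19, 3, -12, 6, -44, -14, 47, 0] -> [-19, -3, 12, -6, 44, 14, -47, 0] -> [-152, -24, 96, -48, 352, 112, -376, 0]
  [8, -45, 2] -> [2, -45, 8] -> [8] -> [-8] -> [-64]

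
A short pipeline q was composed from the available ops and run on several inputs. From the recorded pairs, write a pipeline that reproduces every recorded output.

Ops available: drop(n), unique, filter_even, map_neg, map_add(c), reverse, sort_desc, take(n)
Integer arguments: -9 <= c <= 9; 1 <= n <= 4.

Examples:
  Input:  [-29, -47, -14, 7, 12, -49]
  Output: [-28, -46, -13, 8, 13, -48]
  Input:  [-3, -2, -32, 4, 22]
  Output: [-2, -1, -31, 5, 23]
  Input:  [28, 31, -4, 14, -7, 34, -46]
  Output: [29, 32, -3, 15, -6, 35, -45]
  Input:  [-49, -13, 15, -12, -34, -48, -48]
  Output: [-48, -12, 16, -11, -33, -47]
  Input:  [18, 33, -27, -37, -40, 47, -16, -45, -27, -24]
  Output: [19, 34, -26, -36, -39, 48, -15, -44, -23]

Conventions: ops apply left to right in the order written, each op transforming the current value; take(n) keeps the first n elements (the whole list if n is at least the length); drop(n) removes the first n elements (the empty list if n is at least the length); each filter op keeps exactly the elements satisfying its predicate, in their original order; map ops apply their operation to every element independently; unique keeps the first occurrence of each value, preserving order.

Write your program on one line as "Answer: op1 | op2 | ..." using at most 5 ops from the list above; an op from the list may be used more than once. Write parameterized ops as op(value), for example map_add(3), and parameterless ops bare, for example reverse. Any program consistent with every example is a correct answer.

reverse | map_add(1) | reverse | unique

Check, running the answer program on each example:
  [-29, -47, -14, 7, 12, -49] -> [-49, 12, 7, -14, -47, -29] -> [-48, 13, 8, -13, -46, -28] -> [-28, -46, -13, 8, 13, -48] -> [-28, -46, -13, 8, 13, -48]
  [-3, -2, -32, 4, 22] -> [22, 4, -32, -2, -3] -> [23, 5, -31, -1, -2] -> [-2, -1, -31, 5, 23] -> [-2, -1, -31, 5, 23]
  [28, 31, -4, 14, -7, 34, -46] -> [-46, 34, -7, 14, -4, 31, 28] -> [-45, 35, -6, 15, -3, 32, 29] -> [29, 32, -3, 15, -6, 35, -45] -> [29, 32, -3, 15, -6, 35, -45]
  [-49, -13, 15, -12, -34, -48, -48] -> [-48, -48, -34, -12, 15, -13, -49] -> [-47, -47, -33, -11, 16, -12, -48] -> [-48, -12, 16, -11, -33, -47, -47] -> [-48, -12, 16, -11, -33, -47]
  [18, 33, -27, -37, -40, 47, -16, -45, -27, -24] -> [-24, -27, -45, -16, 47, -40, -37, -27, 33, 18] -> [-23, -26, -44, -15, 48, -39, -36, -26, 34, 19] -> [19, 34, -26, -36, -39, 48, -15, -44, -26, -23] -> [19, 34, -26, -36, -39, 48, -15, -44, -23]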